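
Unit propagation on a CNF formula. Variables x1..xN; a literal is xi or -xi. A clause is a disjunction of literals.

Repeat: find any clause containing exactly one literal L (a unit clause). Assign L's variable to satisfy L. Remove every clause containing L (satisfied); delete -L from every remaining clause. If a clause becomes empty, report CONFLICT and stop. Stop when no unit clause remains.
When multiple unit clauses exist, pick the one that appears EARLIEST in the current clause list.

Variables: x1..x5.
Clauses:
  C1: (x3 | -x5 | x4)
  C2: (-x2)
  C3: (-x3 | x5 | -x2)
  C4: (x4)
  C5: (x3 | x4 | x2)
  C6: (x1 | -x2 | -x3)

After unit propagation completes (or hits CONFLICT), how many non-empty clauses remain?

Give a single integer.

Answer: 0

Derivation:
unit clause [-2] forces x2=F; simplify:
  drop 2 from [3, 4, 2] -> [3, 4]
  satisfied 3 clause(s); 3 remain; assigned so far: [2]
unit clause [4] forces x4=T; simplify:
  satisfied 3 clause(s); 0 remain; assigned so far: [2, 4]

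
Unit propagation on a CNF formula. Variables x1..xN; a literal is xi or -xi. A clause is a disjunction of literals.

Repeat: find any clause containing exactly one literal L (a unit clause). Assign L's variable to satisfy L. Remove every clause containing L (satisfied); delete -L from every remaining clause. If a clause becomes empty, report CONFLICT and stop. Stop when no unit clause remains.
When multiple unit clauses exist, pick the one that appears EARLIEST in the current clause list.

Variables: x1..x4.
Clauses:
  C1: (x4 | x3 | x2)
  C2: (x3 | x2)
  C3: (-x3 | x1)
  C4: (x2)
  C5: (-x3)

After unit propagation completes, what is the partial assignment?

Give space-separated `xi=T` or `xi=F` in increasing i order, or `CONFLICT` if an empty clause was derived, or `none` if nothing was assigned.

Answer: x2=T x3=F

Derivation:
unit clause [2] forces x2=T; simplify:
  satisfied 3 clause(s); 2 remain; assigned so far: [2]
unit clause [-3] forces x3=F; simplify:
  satisfied 2 clause(s); 0 remain; assigned so far: [2, 3]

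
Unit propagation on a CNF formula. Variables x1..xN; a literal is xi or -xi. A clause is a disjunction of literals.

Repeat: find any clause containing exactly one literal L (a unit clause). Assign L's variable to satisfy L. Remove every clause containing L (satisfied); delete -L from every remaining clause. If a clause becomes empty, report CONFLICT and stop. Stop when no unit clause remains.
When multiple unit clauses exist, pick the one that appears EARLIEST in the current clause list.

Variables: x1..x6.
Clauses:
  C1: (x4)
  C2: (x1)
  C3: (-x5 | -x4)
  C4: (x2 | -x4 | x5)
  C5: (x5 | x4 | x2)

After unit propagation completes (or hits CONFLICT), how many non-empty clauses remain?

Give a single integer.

Answer: 0

Derivation:
unit clause [4] forces x4=T; simplify:
  drop -4 from [-5, -4] -> [-5]
  drop -4 from [2, -4, 5] -> [2, 5]
  satisfied 2 clause(s); 3 remain; assigned so far: [4]
unit clause [1] forces x1=T; simplify:
  satisfied 1 clause(s); 2 remain; assigned so far: [1, 4]
unit clause [-5] forces x5=F; simplify:
  drop 5 from [2, 5] -> [2]
  satisfied 1 clause(s); 1 remain; assigned so far: [1, 4, 5]
unit clause [2] forces x2=T; simplify:
  satisfied 1 clause(s); 0 remain; assigned so far: [1, 2, 4, 5]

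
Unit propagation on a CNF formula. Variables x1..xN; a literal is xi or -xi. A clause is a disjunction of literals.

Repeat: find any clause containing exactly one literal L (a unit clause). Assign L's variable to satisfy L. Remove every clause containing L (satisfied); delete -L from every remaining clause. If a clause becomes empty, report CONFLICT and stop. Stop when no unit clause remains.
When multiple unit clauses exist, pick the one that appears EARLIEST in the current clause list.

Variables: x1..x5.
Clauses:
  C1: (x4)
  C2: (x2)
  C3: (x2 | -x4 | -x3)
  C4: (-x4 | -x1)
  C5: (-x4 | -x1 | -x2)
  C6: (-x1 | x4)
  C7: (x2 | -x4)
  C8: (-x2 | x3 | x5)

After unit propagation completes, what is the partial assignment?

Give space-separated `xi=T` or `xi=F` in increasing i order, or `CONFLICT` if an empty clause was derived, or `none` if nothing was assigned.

unit clause [4] forces x4=T; simplify:
  drop -4 from [2, -4, -3] -> [2, -3]
  drop -4 from [-4, -1] -> [-1]
  drop -4 from [-4, -1, -2] -> [-1, -2]
  drop -4 from [2, -4] -> [2]
  satisfied 2 clause(s); 6 remain; assigned so far: [4]
unit clause [2] forces x2=T; simplify:
  drop -2 from [-1, -2] -> [-1]
  drop -2 from [-2, 3, 5] -> [3, 5]
  satisfied 3 clause(s); 3 remain; assigned so far: [2, 4]
unit clause [-1] forces x1=F; simplify:
  satisfied 2 clause(s); 1 remain; assigned so far: [1, 2, 4]

Answer: x1=F x2=T x4=T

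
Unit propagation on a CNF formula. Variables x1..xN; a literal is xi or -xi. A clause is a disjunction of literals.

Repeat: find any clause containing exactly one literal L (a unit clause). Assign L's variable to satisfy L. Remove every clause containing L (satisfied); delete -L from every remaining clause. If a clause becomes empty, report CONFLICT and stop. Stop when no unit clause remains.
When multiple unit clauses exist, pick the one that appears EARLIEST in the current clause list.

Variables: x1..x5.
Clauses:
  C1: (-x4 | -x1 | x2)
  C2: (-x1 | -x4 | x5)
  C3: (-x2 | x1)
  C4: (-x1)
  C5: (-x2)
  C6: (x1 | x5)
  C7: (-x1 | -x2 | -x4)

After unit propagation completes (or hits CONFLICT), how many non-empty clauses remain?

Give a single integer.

Answer: 0

Derivation:
unit clause [-1] forces x1=F; simplify:
  drop 1 from [-2, 1] -> [-2]
  drop 1 from [1, 5] -> [5]
  satisfied 4 clause(s); 3 remain; assigned so far: [1]
unit clause [-2] forces x2=F; simplify:
  satisfied 2 clause(s); 1 remain; assigned so far: [1, 2]
unit clause [5] forces x5=T; simplify:
  satisfied 1 clause(s); 0 remain; assigned so far: [1, 2, 5]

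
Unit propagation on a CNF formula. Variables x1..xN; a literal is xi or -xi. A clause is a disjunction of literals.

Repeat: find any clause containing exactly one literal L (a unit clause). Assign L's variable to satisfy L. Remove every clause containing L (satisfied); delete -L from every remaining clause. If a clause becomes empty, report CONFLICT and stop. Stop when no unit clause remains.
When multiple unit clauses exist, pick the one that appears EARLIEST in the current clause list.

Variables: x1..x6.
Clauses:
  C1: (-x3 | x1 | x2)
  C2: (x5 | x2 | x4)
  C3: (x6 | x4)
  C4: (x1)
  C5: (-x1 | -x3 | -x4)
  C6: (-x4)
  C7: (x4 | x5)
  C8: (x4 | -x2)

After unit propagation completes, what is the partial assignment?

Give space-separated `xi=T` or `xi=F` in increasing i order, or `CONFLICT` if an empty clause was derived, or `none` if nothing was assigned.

unit clause [1] forces x1=T; simplify:
  drop -1 from [-1, -3, -4] -> [-3, -4]
  satisfied 2 clause(s); 6 remain; assigned so far: [1]
unit clause [-4] forces x4=F; simplify:
  drop 4 from [5, 2, 4] -> [5, 2]
  drop 4 from [6, 4] -> [6]
  drop 4 from [4, 5] -> [5]
  drop 4 from [4, -2] -> [-2]
  satisfied 2 clause(s); 4 remain; assigned so far: [1, 4]
unit clause [6] forces x6=T; simplify:
  satisfied 1 clause(s); 3 remain; assigned so far: [1, 4, 6]
unit clause [5] forces x5=T; simplify:
  satisfied 2 clause(s); 1 remain; assigned so far: [1, 4, 5, 6]
unit clause [-2] forces x2=F; simplify:
  satisfied 1 clause(s); 0 remain; assigned so far: [1, 2, 4, 5, 6]

Answer: x1=T x2=F x4=F x5=T x6=T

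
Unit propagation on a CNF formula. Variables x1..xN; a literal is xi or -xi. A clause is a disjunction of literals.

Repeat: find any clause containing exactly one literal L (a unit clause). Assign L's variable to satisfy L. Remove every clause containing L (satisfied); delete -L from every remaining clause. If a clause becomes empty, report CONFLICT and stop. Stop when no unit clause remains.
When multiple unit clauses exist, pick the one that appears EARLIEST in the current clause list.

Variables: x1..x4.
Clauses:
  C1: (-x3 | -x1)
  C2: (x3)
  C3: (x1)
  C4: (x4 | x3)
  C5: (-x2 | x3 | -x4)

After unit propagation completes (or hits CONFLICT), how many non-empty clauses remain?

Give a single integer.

Answer: 0

Derivation:
unit clause [3] forces x3=T; simplify:
  drop -3 from [-3, -1] -> [-1]
  satisfied 3 clause(s); 2 remain; assigned so far: [3]
unit clause [-1] forces x1=F; simplify:
  drop 1 from [1] -> [] (empty!)
  satisfied 1 clause(s); 1 remain; assigned so far: [1, 3]
CONFLICT (empty clause)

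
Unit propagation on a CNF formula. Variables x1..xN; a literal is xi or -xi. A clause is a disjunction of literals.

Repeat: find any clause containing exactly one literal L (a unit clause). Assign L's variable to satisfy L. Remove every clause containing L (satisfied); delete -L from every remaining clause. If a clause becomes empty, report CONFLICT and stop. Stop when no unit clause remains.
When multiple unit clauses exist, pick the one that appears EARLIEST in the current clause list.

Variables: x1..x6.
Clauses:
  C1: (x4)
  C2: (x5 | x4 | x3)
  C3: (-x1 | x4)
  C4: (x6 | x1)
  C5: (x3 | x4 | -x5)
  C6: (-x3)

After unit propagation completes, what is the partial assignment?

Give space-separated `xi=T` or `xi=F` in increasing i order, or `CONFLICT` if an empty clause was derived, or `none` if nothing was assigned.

unit clause [4] forces x4=T; simplify:
  satisfied 4 clause(s); 2 remain; assigned so far: [4]
unit clause [-3] forces x3=F; simplify:
  satisfied 1 clause(s); 1 remain; assigned so far: [3, 4]

Answer: x3=F x4=T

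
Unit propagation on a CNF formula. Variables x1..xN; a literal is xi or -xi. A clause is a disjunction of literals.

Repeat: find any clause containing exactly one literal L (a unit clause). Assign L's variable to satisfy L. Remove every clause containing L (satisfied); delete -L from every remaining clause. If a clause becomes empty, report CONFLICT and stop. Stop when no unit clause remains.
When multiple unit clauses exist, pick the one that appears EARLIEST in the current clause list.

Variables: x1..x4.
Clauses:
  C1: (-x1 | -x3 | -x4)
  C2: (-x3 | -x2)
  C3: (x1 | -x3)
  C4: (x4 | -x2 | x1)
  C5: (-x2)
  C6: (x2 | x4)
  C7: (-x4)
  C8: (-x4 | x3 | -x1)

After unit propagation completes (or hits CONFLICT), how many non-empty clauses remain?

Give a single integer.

unit clause [-2] forces x2=F; simplify:
  drop 2 from [2, 4] -> [4]
  satisfied 3 clause(s); 5 remain; assigned so far: [2]
unit clause [4] forces x4=T; simplify:
  drop -4 from [-1, -3, -4] -> [-1, -3]
  drop -4 from [-4] -> [] (empty!)
  drop -4 from [-4, 3, -1] -> [3, -1]
  satisfied 1 clause(s); 4 remain; assigned so far: [2, 4]
CONFLICT (empty clause)

Answer: 3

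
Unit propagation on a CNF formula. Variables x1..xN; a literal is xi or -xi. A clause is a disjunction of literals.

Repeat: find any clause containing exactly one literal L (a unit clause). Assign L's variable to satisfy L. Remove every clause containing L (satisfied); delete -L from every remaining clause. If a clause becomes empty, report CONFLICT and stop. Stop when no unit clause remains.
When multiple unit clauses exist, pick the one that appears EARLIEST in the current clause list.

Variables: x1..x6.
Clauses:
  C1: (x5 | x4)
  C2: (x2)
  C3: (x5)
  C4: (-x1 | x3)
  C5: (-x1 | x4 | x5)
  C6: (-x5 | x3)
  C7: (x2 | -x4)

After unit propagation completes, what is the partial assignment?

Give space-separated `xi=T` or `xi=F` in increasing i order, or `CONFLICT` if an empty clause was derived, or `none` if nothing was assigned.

unit clause [2] forces x2=T; simplify:
  satisfied 2 clause(s); 5 remain; assigned so far: [2]
unit clause [5] forces x5=T; simplify:
  drop -5 from [-5, 3] -> [3]
  satisfied 3 clause(s); 2 remain; assigned so far: [2, 5]
unit clause [3] forces x3=T; simplify:
  satisfied 2 clause(s); 0 remain; assigned so far: [2, 3, 5]

Answer: x2=T x3=T x5=T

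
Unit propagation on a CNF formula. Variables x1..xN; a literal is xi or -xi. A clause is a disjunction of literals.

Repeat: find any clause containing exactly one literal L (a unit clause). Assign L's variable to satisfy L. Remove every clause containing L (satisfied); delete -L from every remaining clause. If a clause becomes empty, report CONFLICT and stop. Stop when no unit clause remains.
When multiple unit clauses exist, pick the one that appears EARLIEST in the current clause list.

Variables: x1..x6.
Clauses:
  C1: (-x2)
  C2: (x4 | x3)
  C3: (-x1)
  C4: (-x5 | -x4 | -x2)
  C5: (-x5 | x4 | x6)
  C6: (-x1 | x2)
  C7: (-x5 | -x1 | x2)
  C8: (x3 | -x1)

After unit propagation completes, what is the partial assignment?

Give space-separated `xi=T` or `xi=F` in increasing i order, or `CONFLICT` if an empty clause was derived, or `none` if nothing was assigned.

unit clause [-2] forces x2=F; simplify:
  drop 2 from [-1, 2] -> [-1]
  drop 2 from [-5, -1, 2] -> [-5, -1]
  satisfied 2 clause(s); 6 remain; assigned so far: [2]
unit clause [-1] forces x1=F; simplify:
  satisfied 4 clause(s); 2 remain; assigned so far: [1, 2]

Answer: x1=F x2=F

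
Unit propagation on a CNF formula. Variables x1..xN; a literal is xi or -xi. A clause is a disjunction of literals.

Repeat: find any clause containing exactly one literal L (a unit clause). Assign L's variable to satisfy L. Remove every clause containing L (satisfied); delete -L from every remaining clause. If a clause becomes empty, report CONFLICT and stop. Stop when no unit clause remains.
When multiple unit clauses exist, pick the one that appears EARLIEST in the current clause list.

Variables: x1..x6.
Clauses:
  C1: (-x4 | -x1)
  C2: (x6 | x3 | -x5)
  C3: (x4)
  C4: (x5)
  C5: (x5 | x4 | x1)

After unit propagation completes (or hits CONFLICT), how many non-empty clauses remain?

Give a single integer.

Answer: 1

Derivation:
unit clause [4] forces x4=T; simplify:
  drop -4 from [-4, -1] -> [-1]
  satisfied 2 clause(s); 3 remain; assigned so far: [4]
unit clause [-1] forces x1=F; simplify:
  satisfied 1 clause(s); 2 remain; assigned so far: [1, 4]
unit clause [5] forces x5=T; simplify:
  drop -5 from [6, 3, -5] -> [6, 3]
  satisfied 1 clause(s); 1 remain; assigned so far: [1, 4, 5]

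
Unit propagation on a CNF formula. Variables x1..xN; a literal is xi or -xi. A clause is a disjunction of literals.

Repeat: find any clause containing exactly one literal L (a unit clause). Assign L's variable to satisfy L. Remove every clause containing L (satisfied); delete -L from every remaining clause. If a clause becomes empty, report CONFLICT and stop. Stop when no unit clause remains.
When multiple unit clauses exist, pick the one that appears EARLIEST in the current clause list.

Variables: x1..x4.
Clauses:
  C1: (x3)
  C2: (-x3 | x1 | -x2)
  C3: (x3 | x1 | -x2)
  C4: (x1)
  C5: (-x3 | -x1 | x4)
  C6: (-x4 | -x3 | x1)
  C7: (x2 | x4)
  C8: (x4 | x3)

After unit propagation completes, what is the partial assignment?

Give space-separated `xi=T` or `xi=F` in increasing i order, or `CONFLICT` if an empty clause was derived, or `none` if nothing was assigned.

unit clause [3] forces x3=T; simplify:
  drop -3 from [-3, 1, -2] -> [1, -2]
  drop -3 from [-3, -1, 4] -> [-1, 4]
  drop -3 from [-4, -3, 1] -> [-4, 1]
  satisfied 3 clause(s); 5 remain; assigned so far: [3]
unit clause [1] forces x1=T; simplify:
  drop -1 from [-1, 4] -> [4]
  satisfied 3 clause(s); 2 remain; assigned so far: [1, 3]
unit clause [4] forces x4=T; simplify:
  satisfied 2 clause(s); 0 remain; assigned so far: [1, 3, 4]

Answer: x1=T x3=T x4=T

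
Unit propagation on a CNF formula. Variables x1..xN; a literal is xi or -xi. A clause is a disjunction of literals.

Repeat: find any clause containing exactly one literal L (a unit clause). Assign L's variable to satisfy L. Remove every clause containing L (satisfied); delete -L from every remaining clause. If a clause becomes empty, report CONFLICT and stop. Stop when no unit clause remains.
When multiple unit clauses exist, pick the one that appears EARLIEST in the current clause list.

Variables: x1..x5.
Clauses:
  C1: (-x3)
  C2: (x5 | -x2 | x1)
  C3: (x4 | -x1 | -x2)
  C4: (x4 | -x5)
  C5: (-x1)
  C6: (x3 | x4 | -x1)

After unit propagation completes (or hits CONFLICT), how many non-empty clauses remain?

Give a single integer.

unit clause [-3] forces x3=F; simplify:
  drop 3 from [3, 4, -1] -> [4, -1]
  satisfied 1 clause(s); 5 remain; assigned so far: [3]
unit clause [-1] forces x1=F; simplify:
  drop 1 from [5, -2, 1] -> [5, -2]
  satisfied 3 clause(s); 2 remain; assigned so far: [1, 3]

Answer: 2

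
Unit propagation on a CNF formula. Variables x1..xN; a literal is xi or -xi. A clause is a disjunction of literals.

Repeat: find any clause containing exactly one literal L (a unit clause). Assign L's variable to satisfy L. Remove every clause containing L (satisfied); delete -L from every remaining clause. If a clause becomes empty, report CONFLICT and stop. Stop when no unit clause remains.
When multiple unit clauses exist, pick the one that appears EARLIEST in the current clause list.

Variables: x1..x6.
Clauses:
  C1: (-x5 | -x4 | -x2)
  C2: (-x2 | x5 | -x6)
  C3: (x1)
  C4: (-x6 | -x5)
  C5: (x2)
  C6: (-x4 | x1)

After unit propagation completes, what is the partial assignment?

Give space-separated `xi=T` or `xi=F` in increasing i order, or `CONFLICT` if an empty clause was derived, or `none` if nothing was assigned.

Answer: x1=T x2=T

Derivation:
unit clause [1] forces x1=T; simplify:
  satisfied 2 clause(s); 4 remain; assigned so far: [1]
unit clause [2] forces x2=T; simplify:
  drop -2 from [-5, -4, -2] -> [-5, -4]
  drop -2 from [-2, 5, -6] -> [5, -6]
  satisfied 1 clause(s); 3 remain; assigned so far: [1, 2]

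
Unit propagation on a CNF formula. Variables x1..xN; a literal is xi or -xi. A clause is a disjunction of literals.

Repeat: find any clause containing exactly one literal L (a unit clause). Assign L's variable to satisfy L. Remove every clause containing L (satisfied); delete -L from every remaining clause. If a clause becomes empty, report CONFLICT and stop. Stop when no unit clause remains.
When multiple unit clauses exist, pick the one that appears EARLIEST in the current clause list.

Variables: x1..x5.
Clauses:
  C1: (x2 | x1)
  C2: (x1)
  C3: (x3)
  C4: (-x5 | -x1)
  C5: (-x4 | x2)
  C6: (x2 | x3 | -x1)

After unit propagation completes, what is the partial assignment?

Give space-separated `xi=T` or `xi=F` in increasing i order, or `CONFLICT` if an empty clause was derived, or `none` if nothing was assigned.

Answer: x1=T x3=T x5=F

Derivation:
unit clause [1] forces x1=T; simplify:
  drop -1 from [-5, -1] -> [-5]
  drop -1 from [2, 3, -1] -> [2, 3]
  satisfied 2 clause(s); 4 remain; assigned so far: [1]
unit clause [3] forces x3=T; simplify:
  satisfied 2 clause(s); 2 remain; assigned so far: [1, 3]
unit clause [-5] forces x5=F; simplify:
  satisfied 1 clause(s); 1 remain; assigned so far: [1, 3, 5]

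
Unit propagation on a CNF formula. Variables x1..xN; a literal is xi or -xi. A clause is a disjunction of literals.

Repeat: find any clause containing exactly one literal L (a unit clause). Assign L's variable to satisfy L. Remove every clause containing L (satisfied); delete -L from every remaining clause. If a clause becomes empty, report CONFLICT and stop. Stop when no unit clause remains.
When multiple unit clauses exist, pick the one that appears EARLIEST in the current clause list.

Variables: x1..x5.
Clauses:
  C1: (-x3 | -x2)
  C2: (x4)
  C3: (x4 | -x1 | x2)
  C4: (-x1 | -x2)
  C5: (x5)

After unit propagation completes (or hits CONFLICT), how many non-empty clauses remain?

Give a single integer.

Answer: 2

Derivation:
unit clause [4] forces x4=T; simplify:
  satisfied 2 clause(s); 3 remain; assigned so far: [4]
unit clause [5] forces x5=T; simplify:
  satisfied 1 clause(s); 2 remain; assigned so far: [4, 5]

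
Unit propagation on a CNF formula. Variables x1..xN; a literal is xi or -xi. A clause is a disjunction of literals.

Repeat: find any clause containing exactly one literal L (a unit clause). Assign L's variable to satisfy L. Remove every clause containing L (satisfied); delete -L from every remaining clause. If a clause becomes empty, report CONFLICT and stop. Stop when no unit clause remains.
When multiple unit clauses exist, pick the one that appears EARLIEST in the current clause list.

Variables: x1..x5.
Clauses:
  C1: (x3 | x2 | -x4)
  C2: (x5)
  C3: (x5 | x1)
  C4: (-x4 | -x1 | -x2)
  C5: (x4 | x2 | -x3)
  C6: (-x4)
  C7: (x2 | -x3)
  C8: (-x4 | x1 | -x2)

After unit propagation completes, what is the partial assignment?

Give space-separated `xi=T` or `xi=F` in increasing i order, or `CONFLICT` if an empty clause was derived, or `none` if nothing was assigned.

Answer: x4=F x5=T

Derivation:
unit clause [5] forces x5=T; simplify:
  satisfied 2 clause(s); 6 remain; assigned so far: [5]
unit clause [-4] forces x4=F; simplify:
  drop 4 from [4, 2, -3] -> [2, -3]
  satisfied 4 clause(s); 2 remain; assigned so far: [4, 5]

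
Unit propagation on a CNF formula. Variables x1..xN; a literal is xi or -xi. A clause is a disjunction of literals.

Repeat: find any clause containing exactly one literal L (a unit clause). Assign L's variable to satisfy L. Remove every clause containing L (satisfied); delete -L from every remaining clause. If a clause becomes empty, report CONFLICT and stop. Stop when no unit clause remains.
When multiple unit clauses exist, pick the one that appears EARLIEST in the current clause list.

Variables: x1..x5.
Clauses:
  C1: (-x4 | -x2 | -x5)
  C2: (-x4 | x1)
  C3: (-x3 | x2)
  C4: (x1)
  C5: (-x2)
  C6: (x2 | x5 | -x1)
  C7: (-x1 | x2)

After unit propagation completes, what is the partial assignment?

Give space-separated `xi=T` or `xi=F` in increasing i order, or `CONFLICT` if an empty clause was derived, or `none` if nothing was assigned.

Answer: CONFLICT

Derivation:
unit clause [1] forces x1=T; simplify:
  drop -1 from [2, 5, -1] -> [2, 5]
  drop -1 from [-1, 2] -> [2]
  satisfied 2 clause(s); 5 remain; assigned so far: [1]
unit clause [-2] forces x2=F; simplify:
  drop 2 from [-3, 2] -> [-3]
  drop 2 from [2, 5] -> [5]
  drop 2 from [2] -> [] (empty!)
  satisfied 2 clause(s); 3 remain; assigned so far: [1, 2]
CONFLICT (empty clause)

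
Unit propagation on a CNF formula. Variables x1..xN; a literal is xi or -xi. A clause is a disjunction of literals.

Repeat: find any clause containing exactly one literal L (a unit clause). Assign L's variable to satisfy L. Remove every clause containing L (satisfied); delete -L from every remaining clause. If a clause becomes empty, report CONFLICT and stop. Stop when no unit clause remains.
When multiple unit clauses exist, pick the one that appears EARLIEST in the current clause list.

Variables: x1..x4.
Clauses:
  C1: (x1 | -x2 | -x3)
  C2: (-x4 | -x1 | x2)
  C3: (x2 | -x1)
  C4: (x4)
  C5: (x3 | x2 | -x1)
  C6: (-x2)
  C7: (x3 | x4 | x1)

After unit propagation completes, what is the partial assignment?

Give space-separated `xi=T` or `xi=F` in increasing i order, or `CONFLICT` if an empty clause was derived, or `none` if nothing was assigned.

unit clause [4] forces x4=T; simplify:
  drop -4 from [-4, -1, 2] -> [-1, 2]
  satisfied 2 clause(s); 5 remain; assigned so far: [4]
unit clause [-2] forces x2=F; simplify:
  drop 2 from [-1, 2] -> [-1]
  drop 2 from [2, -1] -> [-1]
  drop 2 from [3, 2, -1] -> [3, -1]
  satisfied 2 clause(s); 3 remain; assigned so far: [2, 4]
unit clause [-1] forces x1=F; simplify:
  satisfied 3 clause(s); 0 remain; assigned so far: [1, 2, 4]

Answer: x1=F x2=F x4=T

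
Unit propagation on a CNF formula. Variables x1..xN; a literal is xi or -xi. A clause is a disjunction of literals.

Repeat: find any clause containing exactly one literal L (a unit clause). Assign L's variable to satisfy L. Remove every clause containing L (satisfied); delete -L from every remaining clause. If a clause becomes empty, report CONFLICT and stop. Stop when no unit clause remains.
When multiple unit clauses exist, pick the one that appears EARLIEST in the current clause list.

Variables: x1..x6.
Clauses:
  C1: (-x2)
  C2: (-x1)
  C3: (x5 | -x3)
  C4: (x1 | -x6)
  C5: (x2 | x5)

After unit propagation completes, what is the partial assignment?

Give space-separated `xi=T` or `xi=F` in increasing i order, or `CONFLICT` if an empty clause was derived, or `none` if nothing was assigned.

unit clause [-2] forces x2=F; simplify:
  drop 2 from [2, 5] -> [5]
  satisfied 1 clause(s); 4 remain; assigned so far: [2]
unit clause [-1] forces x1=F; simplify:
  drop 1 from [1, -6] -> [-6]
  satisfied 1 clause(s); 3 remain; assigned so far: [1, 2]
unit clause [-6] forces x6=F; simplify:
  satisfied 1 clause(s); 2 remain; assigned so far: [1, 2, 6]
unit clause [5] forces x5=T; simplify:
  satisfied 2 clause(s); 0 remain; assigned so far: [1, 2, 5, 6]

Answer: x1=F x2=F x5=T x6=F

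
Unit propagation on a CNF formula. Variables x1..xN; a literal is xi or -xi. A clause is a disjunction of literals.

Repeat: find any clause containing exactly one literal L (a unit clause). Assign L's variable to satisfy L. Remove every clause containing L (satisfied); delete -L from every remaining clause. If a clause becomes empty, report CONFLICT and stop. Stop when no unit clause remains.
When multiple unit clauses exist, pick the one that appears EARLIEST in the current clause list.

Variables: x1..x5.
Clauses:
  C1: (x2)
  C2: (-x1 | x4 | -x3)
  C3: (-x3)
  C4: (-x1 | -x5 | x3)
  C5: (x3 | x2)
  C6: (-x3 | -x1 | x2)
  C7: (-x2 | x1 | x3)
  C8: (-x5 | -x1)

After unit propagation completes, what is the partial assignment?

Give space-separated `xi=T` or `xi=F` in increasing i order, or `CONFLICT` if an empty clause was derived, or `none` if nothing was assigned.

unit clause [2] forces x2=T; simplify:
  drop -2 from [-2, 1, 3] -> [1, 3]
  satisfied 3 clause(s); 5 remain; assigned so far: [2]
unit clause [-3] forces x3=F; simplify:
  drop 3 from [-1, -5, 3] -> [-1, -5]
  drop 3 from [1, 3] -> [1]
  satisfied 2 clause(s); 3 remain; assigned so far: [2, 3]
unit clause [1] forces x1=T; simplify:
  drop -1 from [-1, -5] -> [-5]
  drop -1 from [-5, -1] -> [-5]
  satisfied 1 clause(s); 2 remain; assigned so far: [1, 2, 3]
unit clause [-5] forces x5=F; simplify:
  satisfied 2 clause(s); 0 remain; assigned so far: [1, 2, 3, 5]

Answer: x1=T x2=T x3=F x5=F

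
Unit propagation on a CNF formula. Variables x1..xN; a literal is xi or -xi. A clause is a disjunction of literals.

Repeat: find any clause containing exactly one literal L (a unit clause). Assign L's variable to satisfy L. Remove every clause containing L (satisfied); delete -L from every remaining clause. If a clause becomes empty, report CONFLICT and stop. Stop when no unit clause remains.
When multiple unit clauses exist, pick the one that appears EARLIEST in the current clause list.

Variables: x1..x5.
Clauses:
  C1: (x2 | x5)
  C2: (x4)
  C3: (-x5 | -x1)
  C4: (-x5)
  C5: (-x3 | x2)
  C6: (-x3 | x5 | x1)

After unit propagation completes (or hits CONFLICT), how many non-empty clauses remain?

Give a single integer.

unit clause [4] forces x4=T; simplify:
  satisfied 1 clause(s); 5 remain; assigned so far: [4]
unit clause [-5] forces x5=F; simplify:
  drop 5 from [2, 5] -> [2]
  drop 5 from [-3, 5, 1] -> [-3, 1]
  satisfied 2 clause(s); 3 remain; assigned so far: [4, 5]
unit clause [2] forces x2=T; simplify:
  satisfied 2 clause(s); 1 remain; assigned so far: [2, 4, 5]

Answer: 1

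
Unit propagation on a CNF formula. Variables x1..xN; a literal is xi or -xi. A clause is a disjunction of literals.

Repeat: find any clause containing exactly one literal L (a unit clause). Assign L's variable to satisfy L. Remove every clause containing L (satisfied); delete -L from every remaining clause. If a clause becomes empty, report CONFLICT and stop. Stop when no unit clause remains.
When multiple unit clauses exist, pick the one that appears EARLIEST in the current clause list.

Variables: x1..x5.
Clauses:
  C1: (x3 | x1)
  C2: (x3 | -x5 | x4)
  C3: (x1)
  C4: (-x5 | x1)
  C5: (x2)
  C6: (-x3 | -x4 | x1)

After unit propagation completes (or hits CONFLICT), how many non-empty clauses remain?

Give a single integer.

unit clause [1] forces x1=T; simplify:
  satisfied 4 clause(s); 2 remain; assigned so far: [1]
unit clause [2] forces x2=T; simplify:
  satisfied 1 clause(s); 1 remain; assigned so far: [1, 2]

Answer: 1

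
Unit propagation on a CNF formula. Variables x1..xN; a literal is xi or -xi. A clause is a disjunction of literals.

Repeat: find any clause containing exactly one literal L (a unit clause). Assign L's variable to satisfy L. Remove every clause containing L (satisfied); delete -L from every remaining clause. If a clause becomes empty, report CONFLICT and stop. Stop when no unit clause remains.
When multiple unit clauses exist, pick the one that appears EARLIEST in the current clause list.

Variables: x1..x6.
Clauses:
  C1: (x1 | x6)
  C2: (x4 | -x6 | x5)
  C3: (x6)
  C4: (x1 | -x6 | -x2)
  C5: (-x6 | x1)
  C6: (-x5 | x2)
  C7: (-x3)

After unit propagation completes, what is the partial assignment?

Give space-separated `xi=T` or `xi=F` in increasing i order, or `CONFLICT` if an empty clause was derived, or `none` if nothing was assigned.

Answer: x1=T x3=F x6=T

Derivation:
unit clause [6] forces x6=T; simplify:
  drop -6 from [4, -6, 5] -> [4, 5]
  drop -6 from [1, -6, -2] -> [1, -2]
  drop -6 from [-6, 1] -> [1]
  satisfied 2 clause(s); 5 remain; assigned so far: [6]
unit clause [1] forces x1=T; simplify:
  satisfied 2 clause(s); 3 remain; assigned so far: [1, 6]
unit clause [-3] forces x3=F; simplify:
  satisfied 1 clause(s); 2 remain; assigned so far: [1, 3, 6]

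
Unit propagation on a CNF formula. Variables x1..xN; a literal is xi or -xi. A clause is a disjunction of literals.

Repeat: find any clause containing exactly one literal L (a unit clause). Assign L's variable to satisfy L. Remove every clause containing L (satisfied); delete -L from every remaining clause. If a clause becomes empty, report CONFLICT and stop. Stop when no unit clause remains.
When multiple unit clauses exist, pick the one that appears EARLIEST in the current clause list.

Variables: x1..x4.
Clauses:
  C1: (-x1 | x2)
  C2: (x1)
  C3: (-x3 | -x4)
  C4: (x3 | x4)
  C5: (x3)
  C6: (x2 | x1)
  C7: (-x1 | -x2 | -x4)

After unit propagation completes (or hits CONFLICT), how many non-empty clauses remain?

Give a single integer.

unit clause [1] forces x1=T; simplify:
  drop -1 from [-1, 2] -> [2]
  drop -1 from [-1, -2, -4] -> [-2, -4]
  satisfied 2 clause(s); 5 remain; assigned so far: [1]
unit clause [2] forces x2=T; simplify:
  drop -2 from [-2, -4] -> [-4]
  satisfied 1 clause(s); 4 remain; assigned so far: [1, 2]
unit clause [3] forces x3=T; simplify:
  drop -3 from [-3, -4] -> [-4]
  satisfied 2 clause(s); 2 remain; assigned so far: [1, 2, 3]
unit clause [-4] forces x4=F; simplify:
  satisfied 2 clause(s); 0 remain; assigned so far: [1, 2, 3, 4]

Answer: 0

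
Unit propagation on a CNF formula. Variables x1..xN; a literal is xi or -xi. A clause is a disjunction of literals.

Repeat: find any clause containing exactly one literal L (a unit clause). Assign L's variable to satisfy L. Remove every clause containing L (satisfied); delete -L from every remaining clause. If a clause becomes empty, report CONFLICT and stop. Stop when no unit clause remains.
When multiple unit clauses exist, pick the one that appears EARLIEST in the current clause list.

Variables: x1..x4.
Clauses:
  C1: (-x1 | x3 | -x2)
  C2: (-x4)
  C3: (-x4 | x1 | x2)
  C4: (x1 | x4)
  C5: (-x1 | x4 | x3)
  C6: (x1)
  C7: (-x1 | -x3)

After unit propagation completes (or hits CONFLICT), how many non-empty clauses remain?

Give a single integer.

unit clause [-4] forces x4=F; simplify:
  drop 4 from [1, 4] -> [1]
  drop 4 from [-1, 4, 3] -> [-1, 3]
  satisfied 2 clause(s); 5 remain; assigned so far: [4]
unit clause [1] forces x1=T; simplify:
  drop -1 from [-1, 3, -2] -> [3, -2]
  drop -1 from [-1, 3] -> [3]
  drop -1 from [-1, -3] -> [-3]
  satisfied 2 clause(s); 3 remain; assigned so far: [1, 4]
unit clause [3] forces x3=T; simplify:
  drop -3 from [-3] -> [] (empty!)
  satisfied 2 clause(s); 1 remain; assigned so far: [1, 3, 4]
CONFLICT (empty clause)

Answer: 0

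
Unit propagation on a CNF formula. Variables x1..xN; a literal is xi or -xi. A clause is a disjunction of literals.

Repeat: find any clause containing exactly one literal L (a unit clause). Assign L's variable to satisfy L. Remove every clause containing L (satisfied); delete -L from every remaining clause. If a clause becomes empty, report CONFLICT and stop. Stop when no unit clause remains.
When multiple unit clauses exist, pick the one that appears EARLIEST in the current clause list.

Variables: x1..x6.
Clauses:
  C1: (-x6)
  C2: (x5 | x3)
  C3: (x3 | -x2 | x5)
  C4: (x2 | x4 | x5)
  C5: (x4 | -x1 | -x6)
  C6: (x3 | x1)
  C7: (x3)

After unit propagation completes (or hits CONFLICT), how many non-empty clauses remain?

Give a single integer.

Answer: 1

Derivation:
unit clause [-6] forces x6=F; simplify:
  satisfied 2 clause(s); 5 remain; assigned so far: [6]
unit clause [3] forces x3=T; simplify:
  satisfied 4 clause(s); 1 remain; assigned so far: [3, 6]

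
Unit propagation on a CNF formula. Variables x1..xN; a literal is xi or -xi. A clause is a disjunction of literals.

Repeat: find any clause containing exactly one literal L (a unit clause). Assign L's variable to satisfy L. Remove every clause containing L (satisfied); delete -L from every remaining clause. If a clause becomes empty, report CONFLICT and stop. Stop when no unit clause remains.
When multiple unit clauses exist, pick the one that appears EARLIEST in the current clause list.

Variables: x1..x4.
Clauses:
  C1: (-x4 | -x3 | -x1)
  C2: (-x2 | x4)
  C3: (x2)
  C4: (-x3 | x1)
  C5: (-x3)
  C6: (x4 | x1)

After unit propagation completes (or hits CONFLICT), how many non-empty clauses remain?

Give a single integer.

unit clause [2] forces x2=T; simplify:
  drop -2 from [-2, 4] -> [4]
  satisfied 1 clause(s); 5 remain; assigned so far: [2]
unit clause [4] forces x4=T; simplify:
  drop -4 from [-4, -3, -1] -> [-3, -1]
  satisfied 2 clause(s); 3 remain; assigned so far: [2, 4]
unit clause [-3] forces x3=F; simplify:
  satisfied 3 clause(s); 0 remain; assigned so far: [2, 3, 4]

Answer: 0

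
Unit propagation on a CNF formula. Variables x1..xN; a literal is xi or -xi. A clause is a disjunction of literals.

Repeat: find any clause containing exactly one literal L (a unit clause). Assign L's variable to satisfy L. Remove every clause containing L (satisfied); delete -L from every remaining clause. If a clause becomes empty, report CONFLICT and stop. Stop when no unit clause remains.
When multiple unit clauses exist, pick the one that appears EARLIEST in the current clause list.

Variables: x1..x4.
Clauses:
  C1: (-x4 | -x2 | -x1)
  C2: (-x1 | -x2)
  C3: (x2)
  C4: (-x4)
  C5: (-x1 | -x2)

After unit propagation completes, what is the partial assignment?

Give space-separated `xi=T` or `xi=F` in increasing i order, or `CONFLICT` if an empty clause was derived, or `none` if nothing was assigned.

unit clause [2] forces x2=T; simplify:
  drop -2 from [-4, -2, -1] -> [-4, -1]
  drop -2 from [-1, -2] -> [-1]
  drop -2 from [-1, -2] -> [-1]
  satisfied 1 clause(s); 4 remain; assigned so far: [2]
unit clause [-1] forces x1=F; simplify:
  satisfied 3 clause(s); 1 remain; assigned so far: [1, 2]
unit clause [-4] forces x4=F; simplify:
  satisfied 1 clause(s); 0 remain; assigned so far: [1, 2, 4]

Answer: x1=F x2=T x4=F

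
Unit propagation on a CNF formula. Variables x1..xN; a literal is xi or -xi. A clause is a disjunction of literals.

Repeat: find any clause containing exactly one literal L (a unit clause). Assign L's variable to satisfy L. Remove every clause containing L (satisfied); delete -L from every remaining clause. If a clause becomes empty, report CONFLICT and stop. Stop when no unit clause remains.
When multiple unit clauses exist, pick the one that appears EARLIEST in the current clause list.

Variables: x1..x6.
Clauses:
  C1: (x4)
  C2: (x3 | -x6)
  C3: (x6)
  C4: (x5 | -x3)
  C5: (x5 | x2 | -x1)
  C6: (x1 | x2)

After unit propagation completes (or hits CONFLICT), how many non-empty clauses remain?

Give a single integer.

unit clause [4] forces x4=T; simplify:
  satisfied 1 clause(s); 5 remain; assigned so far: [4]
unit clause [6] forces x6=T; simplify:
  drop -6 from [3, -6] -> [3]
  satisfied 1 clause(s); 4 remain; assigned so far: [4, 6]
unit clause [3] forces x3=T; simplify:
  drop -3 from [5, -3] -> [5]
  satisfied 1 clause(s); 3 remain; assigned so far: [3, 4, 6]
unit clause [5] forces x5=T; simplify:
  satisfied 2 clause(s); 1 remain; assigned so far: [3, 4, 5, 6]

Answer: 1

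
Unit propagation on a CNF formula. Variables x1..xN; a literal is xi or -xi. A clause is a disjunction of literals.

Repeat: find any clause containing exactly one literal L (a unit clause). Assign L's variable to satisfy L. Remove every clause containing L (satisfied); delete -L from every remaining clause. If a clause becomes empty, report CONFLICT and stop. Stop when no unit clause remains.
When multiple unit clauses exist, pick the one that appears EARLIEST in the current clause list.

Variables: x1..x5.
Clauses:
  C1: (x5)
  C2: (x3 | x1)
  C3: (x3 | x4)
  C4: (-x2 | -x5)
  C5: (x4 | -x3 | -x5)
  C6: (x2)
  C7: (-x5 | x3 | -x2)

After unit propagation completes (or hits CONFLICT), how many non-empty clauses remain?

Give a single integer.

unit clause [5] forces x5=T; simplify:
  drop -5 from [-2, -5] -> [-2]
  drop -5 from [4, -3, -5] -> [4, -3]
  drop -5 from [-5, 3, -2] -> [3, -2]
  satisfied 1 clause(s); 6 remain; assigned so far: [5]
unit clause [-2] forces x2=F; simplify:
  drop 2 from [2] -> [] (empty!)
  satisfied 2 clause(s); 4 remain; assigned so far: [2, 5]
CONFLICT (empty clause)

Answer: 3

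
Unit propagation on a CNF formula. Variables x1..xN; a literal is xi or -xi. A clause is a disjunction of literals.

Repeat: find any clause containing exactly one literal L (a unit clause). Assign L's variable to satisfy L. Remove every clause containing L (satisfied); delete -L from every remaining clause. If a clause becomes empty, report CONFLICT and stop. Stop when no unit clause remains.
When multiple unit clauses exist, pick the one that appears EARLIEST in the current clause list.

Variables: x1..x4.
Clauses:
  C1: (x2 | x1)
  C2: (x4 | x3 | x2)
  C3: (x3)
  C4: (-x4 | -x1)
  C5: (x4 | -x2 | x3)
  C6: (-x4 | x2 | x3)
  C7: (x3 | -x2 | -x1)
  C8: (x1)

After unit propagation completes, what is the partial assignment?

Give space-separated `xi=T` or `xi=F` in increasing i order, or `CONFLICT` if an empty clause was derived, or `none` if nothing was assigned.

unit clause [3] forces x3=T; simplify:
  satisfied 5 clause(s); 3 remain; assigned so far: [3]
unit clause [1] forces x1=T; simplify:
  drop -1 from [-4, -1] -> [-4]
  satisfied 2 clause(s); 1 remain; assigned so far: [1, 3]
unit clause [-4] forces x4=F; simplify:
  satisfied 1 clause(s); 0 remain; assigned so far: [1, 3, 4]

Answer: x1=T x3=T x4=F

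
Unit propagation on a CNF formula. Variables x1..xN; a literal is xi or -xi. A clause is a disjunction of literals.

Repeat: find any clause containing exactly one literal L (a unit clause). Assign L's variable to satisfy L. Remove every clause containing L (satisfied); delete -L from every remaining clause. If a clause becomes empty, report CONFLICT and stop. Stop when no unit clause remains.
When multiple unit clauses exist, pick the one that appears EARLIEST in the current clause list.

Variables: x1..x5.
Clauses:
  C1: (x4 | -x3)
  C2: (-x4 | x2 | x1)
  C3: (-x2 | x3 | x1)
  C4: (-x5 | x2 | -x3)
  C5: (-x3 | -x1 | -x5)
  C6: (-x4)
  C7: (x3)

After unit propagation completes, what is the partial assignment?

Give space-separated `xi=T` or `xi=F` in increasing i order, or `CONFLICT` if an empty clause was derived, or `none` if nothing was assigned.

unit clause [-4] forces x4=F; simplify:
  drop 4 from [4, -3] -> [-3]
  satisfied 2 clause(s); 5 remain; assigned so far: [4]
unit clause [-3] forces x3=F; simplify:
  drop 3 from [-2, 3, 1] -> [-2, 1]
  drop 3 from [3] -> [] (empty!)
  satisfied 3 clause(s); 2 remain; assigned so far: [3, 4]
CONFLICT (empty clause)

Answer: CONFLICT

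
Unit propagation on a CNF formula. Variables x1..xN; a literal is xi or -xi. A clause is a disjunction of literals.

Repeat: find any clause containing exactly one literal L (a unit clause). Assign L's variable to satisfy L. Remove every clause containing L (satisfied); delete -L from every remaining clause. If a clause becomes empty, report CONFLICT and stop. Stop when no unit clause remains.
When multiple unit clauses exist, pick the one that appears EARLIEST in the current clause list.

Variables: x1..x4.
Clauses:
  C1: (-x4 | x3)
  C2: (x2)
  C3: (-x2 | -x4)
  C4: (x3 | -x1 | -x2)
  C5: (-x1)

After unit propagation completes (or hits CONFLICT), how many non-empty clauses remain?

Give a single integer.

unit clause [2] forces x2=T; simplify:
  drop -2 from [-2, -4] -> [-4]
  drop -2 from [3, -1, -2] -> [3, -1]
  satisfied 1 clause(s); 4 remain; assigned so far: [2]
unit clause [-4] forces x4=F; simplify:
  satisfied 2 clause(s); 2 remain; assigned so far: [2, 4]
unit clause [-1] forces x1=F; simplify:
  satisfied 2 clause(s); 0 remain; assigned so far: [1, 2, 4]

Answer: 0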